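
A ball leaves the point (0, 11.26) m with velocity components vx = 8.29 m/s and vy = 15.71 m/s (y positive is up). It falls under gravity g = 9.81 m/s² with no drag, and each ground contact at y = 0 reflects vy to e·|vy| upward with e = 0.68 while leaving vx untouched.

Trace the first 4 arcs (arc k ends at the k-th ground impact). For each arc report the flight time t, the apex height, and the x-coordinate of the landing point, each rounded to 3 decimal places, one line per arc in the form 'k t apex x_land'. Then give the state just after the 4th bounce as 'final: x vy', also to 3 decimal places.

Arc 1: start y=11.260, vy=15.710 → t=3.806, apex=23.839, x_land=31.552, impact vy=-21.627
  bounce: vy ← 0.68·21.627 = 14.706
Arc 2: start y=0.000, vy=14.706 → t=2.998, apex=11.023, x_land=56.407, impact vy=-14.706
  bounce: vy ← 0.68·14.706 = 10.000
Arc 3: start y=0.000, vy=10.000 → t=2.039, apex=5.097, x_land=73.309, impact vy=-10.000
  bounce: vy ← 0.68·10.000 = 6.800
Arc 4: start y=0.000, vy=6.800 → t=1.386, apex=2.357, x_land=84.802, impact vy=-6.800
  bounce: vy ← 0.68·6.800 = 4.624

1 3.806 23.839 31.552
2 2.998 11.023 56.407
3 2.039 5.097 73.309
4 1.386 2.357 84.802
final: 84.802 4.624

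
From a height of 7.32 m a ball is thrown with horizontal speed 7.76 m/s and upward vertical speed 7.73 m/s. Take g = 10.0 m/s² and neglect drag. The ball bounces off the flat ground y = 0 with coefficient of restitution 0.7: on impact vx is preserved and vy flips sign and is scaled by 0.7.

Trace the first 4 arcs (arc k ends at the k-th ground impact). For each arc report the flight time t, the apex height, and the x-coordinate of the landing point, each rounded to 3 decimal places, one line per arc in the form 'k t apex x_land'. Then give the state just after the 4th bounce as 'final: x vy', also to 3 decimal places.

Arc 1: start y=7.320, vy=7.730 → t=2.209, apex=10.308, x_land=17.140, impact vy=-14.358
  bounce: vy ← 0.7·14.358 = 10.051
Arc 2: start y=0.000, vy=10.051 → t=2.010, apex=5.051, x_land=32.739, impact vy=-10.051
  bounce: vy ← 0.7·10.051 = 7.035
Arc 3: start y=0.000, vy=7.035 → t=1.407, apex=2.475, x_land=43.658, impact vy=-7.035
  bounce: vy ← 0.7·7.035 = 4.925
Arc 4: start y=0.000, vy=4.925 → t=0.985, apex=1.213, x_land=51.301, impact vy=-4.925
  bounce: vy ← 0.7·4.925 = 3.447

1 2.209 10.308 17.140
2 2.010 5.051 32.739
3 1.407 2.475 43.658
4 0.985 1.213 51.301
final: 51.301 3.447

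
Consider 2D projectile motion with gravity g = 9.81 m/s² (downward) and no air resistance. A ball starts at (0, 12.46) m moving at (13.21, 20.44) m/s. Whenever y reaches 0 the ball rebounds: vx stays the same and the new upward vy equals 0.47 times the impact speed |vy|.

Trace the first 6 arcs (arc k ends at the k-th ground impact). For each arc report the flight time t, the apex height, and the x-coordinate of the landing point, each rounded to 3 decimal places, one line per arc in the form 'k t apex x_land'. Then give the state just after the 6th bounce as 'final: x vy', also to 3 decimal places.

1 4.707 33.754 62.178
2 2.466 7.456 94.752
3 1.159 1.647 110.062
4 0.545 0.364 117.258
5 0.256 0.080 120.640
6 0.120 0.018 122.229
final: 122.229 0.277

Arc 1: start y=12.460, vy=20.440 → t=4.707, apex=33.754, x_land=62.178, impact vy=-25.734
  bounce: vy ← 0.47·25.734 = 12.095
Arc 2: start y=0.000, vy=12.095 → t=2.466, apex=7.456, x_land=94.752, impact vy=-12.095
  bounce: vy ← 0.47·12.095 = 5.685
Arc 3: start y=0.000, vy=5.685 → t=1.159, apex=1.647, x_land=110.062, impact vy=-5.685
  bounce: vy ← 0.47·5.685 = 2.672
Arc 4: start y=0.000, vy=2.672 → t=0.545, apex=0.364, x_land=117.258, impact vy=-2.672
  bounce: vy ← 0.47·2.672 = 1.256
Arc 5: start y=0.000, vy=1.256 → t=0.256, apex=0.080, x_land=120.640, impact vy=-1.256
  bounce: vy ← 0.47·1.256 = 0.590
Arc 6: start y=0.000, vy=0.590 → t=0.120, apex=0.018, x_land=122.229, impact vy=-0.590
  bounce: vy ← 0.47·0.590 = 0.277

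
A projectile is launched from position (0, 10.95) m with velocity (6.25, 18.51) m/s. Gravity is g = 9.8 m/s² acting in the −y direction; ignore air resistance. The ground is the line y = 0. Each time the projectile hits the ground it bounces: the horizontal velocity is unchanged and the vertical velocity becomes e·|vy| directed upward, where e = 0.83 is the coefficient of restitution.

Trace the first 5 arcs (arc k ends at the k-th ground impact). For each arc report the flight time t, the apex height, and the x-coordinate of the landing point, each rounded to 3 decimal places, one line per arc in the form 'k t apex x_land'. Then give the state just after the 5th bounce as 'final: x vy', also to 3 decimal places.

1 4.298 28.431 26.860
2 3.999 19.586 51.851
3 3.319 13.493 72.593
4 2.755 9.295 89.809
5 2.286 6.403 104.099
final: 104.099 9.298

Arc 1: start y=10.950, vy=18.510 → t=4.298, apex=28.431, x_land=26.860, impact vy=-23.606
  bounce: vy ← 0.83·23.606 = 19.593
Arc 2: start y=0.000, vy=19.593 → t=3.999, apex=19.586, x_land=51.851, impact vy=-19.593
  bounce: vy ← 0.83·19.593 = 16.262
Arc 3: start y=0.000, vy=16.262 → t=3.319, apex=13.493, x_land=72.593, impact vy=-16.262
  bounce: vy ← 0.83·16.262 = 13.498
Arc 4: start y=0.000, vy=13.498 → t=2.755, apex=9.295, x_land=89.809, impact vy=-13.498
  bounce: vy ← 0.83·13.498 = 11.203
Arc 5: start y=0.000, vy=11.203 → t=2.286, apex=6.403, x_land=104.099, impact vy=-11.203
  bounce: vy ← 0.83·11.203 = 9.298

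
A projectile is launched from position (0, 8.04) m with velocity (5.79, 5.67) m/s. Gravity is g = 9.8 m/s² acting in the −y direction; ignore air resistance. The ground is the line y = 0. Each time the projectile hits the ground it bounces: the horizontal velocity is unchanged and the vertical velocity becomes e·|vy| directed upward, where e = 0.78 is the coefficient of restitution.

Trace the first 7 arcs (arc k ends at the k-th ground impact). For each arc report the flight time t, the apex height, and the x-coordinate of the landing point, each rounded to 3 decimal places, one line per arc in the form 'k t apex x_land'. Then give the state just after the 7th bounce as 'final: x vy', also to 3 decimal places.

Arc 1: start y=8.040, vy=5.670 → t=1.984, apex=9.680, x_land=11.488, impact vy=-13.774
  bounce: vy ← 0.78·13.774 = 10.744
Arc 2: start y=0.000, vy=10.744 → t=2.193, apex=5.889, x_land=24.184, impact vy=-10.744
  bounce: vy ← 0.78·10.744 = 8.380
Arc 3: start y=0.000, vy=8.380 → t=1.710, apex=3.583, x_land=34.086, impact vy=-8.380
  bounce: vy ← 0.78·8.380 = 6.537
Arc 4: start y=0.000, vy=6.537 → t=1.334, apex=2.180, x_land=41.810, impact vy=-6.537
  bounce: vy ← 0.78·6.537 = 5.099
Arc 5: start y=0.000, vy=5.099 → t=1.041, apex=1.326, x_land=47.835, impact vy=-5.099
  bounce: vy ← 0.78·5.099 = 3.977
Arc 6: start y=0.000, vy=3.977 → t=0.812, apex=0.807, x_land=52.534, impact vy=-3.977
  bounce: vy ← 0.78·3.977 = 3.102
Arc 7: start y=0.000, vy=3.102 → t=0.633, apex=0.491, x_land=56.199, impact vy=-3.102
  bounce: vy ← 0.78·3.102 = 2.420

1 1.984 9.680 11.488
2 2.193 5.889 24.184
3 1.710 3.583 34.086
4 1.334 2.180 41.810
5 1.041 1.326 47.835
6 0.812 0.807 52.534
7 0.633 0.491 56.199
final: 56.199 2.420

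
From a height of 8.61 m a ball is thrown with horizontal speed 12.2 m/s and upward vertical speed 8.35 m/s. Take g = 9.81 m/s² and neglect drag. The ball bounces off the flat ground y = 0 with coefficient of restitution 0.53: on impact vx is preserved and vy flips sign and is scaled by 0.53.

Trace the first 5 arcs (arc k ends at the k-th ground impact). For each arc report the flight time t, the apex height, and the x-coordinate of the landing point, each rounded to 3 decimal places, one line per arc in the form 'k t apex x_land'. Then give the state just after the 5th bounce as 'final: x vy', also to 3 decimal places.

1 2.426 12.164 29.596
2 1.669 3.417 49.961
3 0.885 0.960 60.754
4 0.469 0.270 66.475
5 0.249 0.076 69.507
final: 69.507 0.646

Arc 1: start y=8.610, vy=8.350 → t=2.426, apex=12.164, x_land=29.596, impact vy=-15.448
  bounce: vy ← 0.53·15.448 = 8.188
Arc 2: start y=0.000, vy=8.188 → t=1.669, apex=3.417, x_land=49.961, impact vy=-8.188
  bounce: vy ← 0.53·8.188 = 4.339
Arc 3: start y=0.000, vy=4.339 → t=0.885, apex=0.960, x_land=60.754, impact vy=-4.339
  bounce: vy ← 0.53·4.339 = 2.300
Arc 4: start y=0.000, vy=2.300 → t=0.469, apex=0.270, x_land=66.475, impact vy=-2.300
  bounce: vy ← 0.53·2.300 = 1.219
Arc 5: start y=0.000, vy=1.219 → t=0.249, apex=0.076, x_land=69.507, impact vy=-1.219
  bounce: vy ← 0.53·1.219 = 0.646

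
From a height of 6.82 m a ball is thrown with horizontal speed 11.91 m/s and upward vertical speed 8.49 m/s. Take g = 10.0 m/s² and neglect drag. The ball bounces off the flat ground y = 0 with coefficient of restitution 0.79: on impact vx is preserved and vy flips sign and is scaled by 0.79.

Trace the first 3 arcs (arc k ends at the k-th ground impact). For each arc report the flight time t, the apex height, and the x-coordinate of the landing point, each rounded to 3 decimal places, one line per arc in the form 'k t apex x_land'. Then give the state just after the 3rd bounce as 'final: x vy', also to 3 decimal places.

1 2.293 10.424 27.308
2 2.281 6.506 54.479
3 1.802 4.060 75.944
final: 75.944 7.119

Arc 1: start y=6.820, vy=8.490 → t=2.293, apex=10.424, x_land=27.308, impact vy=-14.439
  bounce: vy ← 0.79·14.439 = 11.407
Arc 2: start y=0.000, vy=11.407 → t=2.281, apex=6.506, x_land=54.479, impact vy=-11.407
  bounce: vy ← 0.79·11.407 = 9.011
Arc 3: start y=0.000, vy=9.011 → t=1.802, apex=4.060, x_land=75.944, impact vy=-9.011
  bounce: vy ← 0.79·9.011 = 7.119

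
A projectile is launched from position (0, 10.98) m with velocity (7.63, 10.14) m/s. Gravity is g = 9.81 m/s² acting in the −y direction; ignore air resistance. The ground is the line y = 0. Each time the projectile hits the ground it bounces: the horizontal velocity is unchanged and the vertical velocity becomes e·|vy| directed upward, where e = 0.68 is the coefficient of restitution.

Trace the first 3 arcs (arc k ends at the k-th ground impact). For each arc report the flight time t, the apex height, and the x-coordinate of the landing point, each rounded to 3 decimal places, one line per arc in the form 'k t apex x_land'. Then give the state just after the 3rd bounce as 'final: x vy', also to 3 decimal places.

1 2.852 16.221 21.762
2 2.473 7.500 40.632
3 1.682 3.468 53.464
final: 53.464 5.609

Arc 1: start y=10.980, vy=10.140 → t=2.852, apex=16.221, x_land=21.762, impact vy=-17.839
  bounce: vy ← 0.68·17.839 = 12.131
Arc 2: start y=0.000, vy=12.131 → t=2.473, apex=7.500, x_land=40.632, impact vy=-12.131
  bounce: vy ← 0.68·12.131 = 8.249
Arc 3: start y=0.000, vy=8.249 → t=1.682, apex=3.468, x_land=53.464, impact vy=-8.249
  bounce: vy ← 0.68·8.249 = 5.609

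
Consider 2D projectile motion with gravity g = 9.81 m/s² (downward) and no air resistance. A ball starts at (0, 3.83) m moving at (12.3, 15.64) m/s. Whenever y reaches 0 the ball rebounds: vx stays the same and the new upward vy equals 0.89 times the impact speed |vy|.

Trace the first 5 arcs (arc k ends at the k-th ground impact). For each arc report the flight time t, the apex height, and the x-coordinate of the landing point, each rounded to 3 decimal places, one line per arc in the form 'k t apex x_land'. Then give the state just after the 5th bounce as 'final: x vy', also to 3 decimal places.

1 3.417 16.297 42.030
2 3.245 12.909 81.939
3 2.888 10.225 117.457
4 2.570 8.099 149.069
5 2.287 6.416 177.203
final: 177.203 9.985

Arc 1: start y=3.830, vy=15.640 → t=3.417, apex=16.297, x_land=42.030, impact vy=-17.882
  bounce: vy ← 0.89·17.882 = 15.915
Arc 2: start y=0.000, vy=15.915 → t=3.245, apex=12.909, x_land=81.939, impact vy=-15.915
  bounce: vy ← 0.89·15.915 = 14.164
Arc 3: start y=0.000, vy=14.164 → t=2.888, apex=10.225, x_land=117.457, impact vy=-14.164
  bounce: vy ← 0.89·14.164 = 12.606
Arc 4: start y=0.000, vy=12.606 → t=2.570, apex=8.099, x_land=149.069, impact vy=-12.606
  bounce: vy ← 0.89·12.606 = 11.219
Arc 5: start y=0.000, vy=11.219 → t=2.287, apex=6.416, x_land=177.203, impact vy=-11.219
  bounce: vy ← 0.89·11.219 = 9.985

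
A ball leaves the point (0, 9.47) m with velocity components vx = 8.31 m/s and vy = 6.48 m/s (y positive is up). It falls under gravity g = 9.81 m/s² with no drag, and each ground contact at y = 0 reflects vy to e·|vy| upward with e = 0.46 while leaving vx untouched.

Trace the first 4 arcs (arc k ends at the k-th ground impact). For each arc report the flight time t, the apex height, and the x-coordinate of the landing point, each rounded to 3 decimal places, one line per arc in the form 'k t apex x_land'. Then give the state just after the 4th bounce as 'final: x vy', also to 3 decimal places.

1 2.199 11.610 18.274
2 1.415 2.457 30.036
3 0.651 0.520 35.447
4 0.300 0.110 37.936
final: 37.936 0.676

Arc 1: start y=9.470, vy=6.480 → t=2.199, apex=11.610, x_land=18.274, impact vy=-15.093
  bounce: vy ← 0.46·15.093 = 6.943
Arc 2: start y=0.000, vy=6.943 → t=1.415, apex=2.457, x_land=30.036, impact vy=-6.943
  bounce: vy ← 0.46·6.943 = 3.194
Arc 3: start y=0.000, vy=3.194 → t=0.651, apex=0.520, x_land=35.447, impact vy=-3.194
  bounce: vy ← 0.46·3.194 = 1.469
Arc 4: start y=0.000, vy=1.469 → t=0.300, apex=0.110, x_land=37.936, impact vy=-1.469
  bounce: vy ← 0.46·1.469 = 0.676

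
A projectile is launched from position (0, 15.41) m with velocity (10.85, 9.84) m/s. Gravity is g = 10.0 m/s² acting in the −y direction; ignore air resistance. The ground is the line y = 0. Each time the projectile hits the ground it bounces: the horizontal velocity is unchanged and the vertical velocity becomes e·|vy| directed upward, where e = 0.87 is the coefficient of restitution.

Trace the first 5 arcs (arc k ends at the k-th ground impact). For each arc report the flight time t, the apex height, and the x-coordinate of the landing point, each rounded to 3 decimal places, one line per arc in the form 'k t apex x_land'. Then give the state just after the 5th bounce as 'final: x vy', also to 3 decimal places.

1 2.997 20.251 32.512
2 3.502 15.328 70.507
3 3.047 11.602 103.562
4 2.651 8.781 132.320
5 2.306 6.647 157.339
final: 157.339 10.031

Arc 1: start y=15.410, vy=9.840 → t=2.997, apex=20.251, x_land=32.512, impact vy=-20.125
  bounce: vy ← 0.87·20.125 = 17.509
Arc 2: start y=0.000, vy=17.509 → t=3.502, apex=15.328, x_land=70.507, impact vy=-17.509
  bounce: vy ← 0.87·17.509 = 15.233
Arc 3: start y=0.000, vy=15.233 → t=3.047, apex=11.602, x_land=103.562, impact vy=-15.233
  bounce: vy ← 0.87·15.233 = 13.253
Arc 4: start y=0.000, vy=13.253 → t=2.651, apex=8.781, x_land=132.320, impact vy=-13.253
  bounce: vy ← 0.87·13.253 = 11.530
Arc 5: start y=0.000, vy=11.530 → t=2.306, apex=6.647, x_land=157.339, impact vy=-11.530
  bounce: vy ← 0.87·11.530 = 10.031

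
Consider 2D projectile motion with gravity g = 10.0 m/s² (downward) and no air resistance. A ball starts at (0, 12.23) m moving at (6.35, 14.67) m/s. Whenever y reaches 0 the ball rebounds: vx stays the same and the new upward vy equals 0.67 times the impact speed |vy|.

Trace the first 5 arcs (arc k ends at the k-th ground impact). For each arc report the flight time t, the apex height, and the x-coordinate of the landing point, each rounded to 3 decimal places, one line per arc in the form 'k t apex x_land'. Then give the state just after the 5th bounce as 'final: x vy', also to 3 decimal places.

1 3.611 22.990 22.932
2 2.873 10.320 41.178
3 1.925 4.633 53.403
4 1.290 2.080 61.593
5 0.864 0.934 67.081
final: 67.081 2.895

Arc 1: start y=12.230, vy=14.670 → t=3.611, apex=22.990, x_land=22.932, impact vy=-21.443
  bounce: vy ← 0.67·21.443 = 14.367
Arc 2: start y=0.000, vy=14.367 → t=2.873, apex=10.320, x_land=41.178, impact vy=-14.367
  bounce: vy ← 0.67·14.367 = 9.626
Arc 3: start y=0.000, vy=9.626 → t=1.925, apex=4.633, x_land=53.403, impact vy=-9.626
  bounce: vy ← 0.67·9.626 = 6.449
Arc 4: start y=0.000, vy=6.449 → t=1.290, apex=2.080, x_land=61.593, impact vy=-6.449
  bounce: vy ← 0.67·6.449 = 4.321
Arc 5: start y=0.000, vy=4.321 → t=0.864, apex=0.934, x_land=67.081, impact vy=-4.321
  bounce: vy ← 0.67·4.321 = 2.895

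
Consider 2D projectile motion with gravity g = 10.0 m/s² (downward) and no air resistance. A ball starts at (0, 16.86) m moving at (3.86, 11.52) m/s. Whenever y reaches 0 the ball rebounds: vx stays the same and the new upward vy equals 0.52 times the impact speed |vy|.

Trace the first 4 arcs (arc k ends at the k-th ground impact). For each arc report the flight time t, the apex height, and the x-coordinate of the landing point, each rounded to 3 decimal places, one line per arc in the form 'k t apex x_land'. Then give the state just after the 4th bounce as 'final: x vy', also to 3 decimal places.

Arc 1: start y=16.860, vy=11.520 → t=3.320, apex=23.496, x_land=12.814, impact vy=-21.677
  bounce: vy ← 0.52·21.677 = 11.272
Arc 2: start y=0.000, vy=11.272 → t=2.254, apex=6.353, x_land=21.516, impact vy=-11.272
  bounce: vy ← 0.52·11.272 = 5.862
Arc 3: start y=0.000, vy=5.862 → t=1.172, apex=1.718, x_land=26.042, impact vy=-5.862
  bounce: vy ← 0.52·5.862 = 3.048
Arc 4: start y=0.000, vy=3.048 → t=0.610, apex=0.465, x_land=28.395, impact vy=-3.048
  bounce: vy ← 0.52·3.048 = 1.585

1 3.320 23.496 12.814
2 2.254 6.353 21.516
3 1.172 1.718 26.042
4 0.610 0.465 28.395
final: 28.395 1.585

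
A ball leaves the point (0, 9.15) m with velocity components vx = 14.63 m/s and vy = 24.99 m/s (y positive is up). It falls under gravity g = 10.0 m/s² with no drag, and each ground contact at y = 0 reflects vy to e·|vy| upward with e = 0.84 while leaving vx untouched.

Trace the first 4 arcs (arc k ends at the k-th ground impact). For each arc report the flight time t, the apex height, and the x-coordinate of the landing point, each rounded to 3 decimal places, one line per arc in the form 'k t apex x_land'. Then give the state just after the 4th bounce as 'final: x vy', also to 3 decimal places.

Arc 1: start y=9.150, vy=24.990 → t=5.341, apex=40.375, x_land=78.134, impact vy=-28.417
  bounce: vy ← 0.84·28.417 = 23.870
Arc 2: start y=0.000, vy=23.870 → t=4.774, apex=28.489, x_land=147.977, impact vy=-23.870
  bounce: vy ← 0.84·23.870 = 20.051
Arc 3: start y=0.000, vy=20.051 → t=4.010, apex=20.102, x_land=206.645, impact vy=-20.051
  bounce: vy ← 0.84·20.051 = 16.843
Arc 4: start y=0.000, vy=16.843 → t=3.369, apex=14.184, x_land=255.927, impact vy=-16.843
  bounce: vy ← 0.84·16.843 = 14.148

1 5.341 40.375 78.134
2 4.774 28.489 147.977
3 4.010 20.102 206.645
4 3.369 14.184 255.927
final: 255.927 14.148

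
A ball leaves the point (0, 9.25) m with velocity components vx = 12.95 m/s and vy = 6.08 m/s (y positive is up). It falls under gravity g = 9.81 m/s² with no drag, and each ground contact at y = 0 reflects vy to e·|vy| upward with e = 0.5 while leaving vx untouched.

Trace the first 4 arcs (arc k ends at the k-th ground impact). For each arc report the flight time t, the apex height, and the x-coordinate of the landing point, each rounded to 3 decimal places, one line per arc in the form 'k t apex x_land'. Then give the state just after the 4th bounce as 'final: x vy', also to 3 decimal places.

1 2.126 11.134 27.537
2 1.507 2.784 47.048
3 0.753 0.696 56.803
4 0.377 0.174 61.681
final: 61.681 0.924

Arc 1: start y=9.250, vy=6.080 → t=2.126, apex=11.134, x_land=27.537, impact vy=-14.780
  bounce: vy ← 0.5·14.780 = 7.390
Arc 2: start y=0.000, vy=7.390 → t=1.507, apex=2.784, x_land=47.048, impact vy=-7.390
  bounce: vy ← 0.5·7.390 = 3.695
Arc 3: start y=0.000, vy=3.695 → t=0.753, apex=0.696, x_land=56.803, impact vy=-3.695
  bounce: vy ← 0.5·3.695 = 1.848
Arc 4: start y=0.000, vy=1.848 → t=0.377, apex=0.174, x_land=61.681, impact vy=-1.848
  bounce: vy ← 0.5·1.848 = 0.924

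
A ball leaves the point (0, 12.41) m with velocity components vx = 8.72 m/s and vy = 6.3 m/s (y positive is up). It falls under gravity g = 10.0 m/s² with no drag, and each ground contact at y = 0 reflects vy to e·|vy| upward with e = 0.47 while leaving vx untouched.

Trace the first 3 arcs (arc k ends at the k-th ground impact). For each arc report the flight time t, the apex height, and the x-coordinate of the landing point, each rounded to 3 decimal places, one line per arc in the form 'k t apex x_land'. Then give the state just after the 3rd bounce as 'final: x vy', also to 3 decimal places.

Arc 1: start y=12.410, vy=6.300 → t=2.327, apex=14.395, x_land=20.289, impact vy=-16.967
  bounce: vy ← 0.47·16.967 = 7.975
Arc 2: start y=0.000, vy=7.975 → t=1.595, apex=3.180, x_land=34.197, impact vy=-7.975
  bounce: vy ← 0.47·7.975 = 3.748
Arc 3: start y=0.000, vy=3.748 → t=0.750, apex=0.702, x_land=40.734, impact vy=-3.748
  bounce: vy ← 0.47·3.748 = 1.762

1 2.327 14.395 20.289
2 1.595 3.180 34.197
3 0.750 0.702 40.734
final: 40.734 1.762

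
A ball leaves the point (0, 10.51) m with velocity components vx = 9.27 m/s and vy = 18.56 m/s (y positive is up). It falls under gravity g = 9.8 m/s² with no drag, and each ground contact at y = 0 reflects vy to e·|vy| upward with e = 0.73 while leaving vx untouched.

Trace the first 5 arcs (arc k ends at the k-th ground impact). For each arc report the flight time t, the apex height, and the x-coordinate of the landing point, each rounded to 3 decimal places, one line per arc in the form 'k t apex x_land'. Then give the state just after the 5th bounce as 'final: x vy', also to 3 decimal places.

1 4.288 28.085 39.749
2 3.495 14.967 72.152
3 2.552 7.976 95.805
4 1.863 4.250 113.072
5 1.360 2.265 125.677
final: 125.677 4.864

Arc 1: start y=10.510, vy=18.560 → t=4.288, apex=28.085, x_land=39.749, impact vy=-23.462
  bounce: vy ← 0.73·23.462 = 17.127
Arc 2: start y=0.000, vy=17.127 → t=3.495, apex=14.967, x_land=72.152, impact vy=-17.127
  bounce: vy ← 0.73·17.127 = 12.503
Arc 3: start y=0.000, vy=12.503 → t=2.552, apex=7.976, x_land=95.805, impact vy=-12.503
  bounce: vy ← 0.73·12.503 = 9.127
Arc 4: start y=0.000, vy=9.127 → t=1.863, apex=4.250, x_land=113.072, impact vy=-9.127
  bounce: vy ← 0.73·9.127 = 6.663
Arc 5: start y=0.000, vy=6.663 → t=1.360, apex=2.265, x_land=125.677, impact vy=-6.663
  bounce: vy ← 0.73·6.663 = 4.864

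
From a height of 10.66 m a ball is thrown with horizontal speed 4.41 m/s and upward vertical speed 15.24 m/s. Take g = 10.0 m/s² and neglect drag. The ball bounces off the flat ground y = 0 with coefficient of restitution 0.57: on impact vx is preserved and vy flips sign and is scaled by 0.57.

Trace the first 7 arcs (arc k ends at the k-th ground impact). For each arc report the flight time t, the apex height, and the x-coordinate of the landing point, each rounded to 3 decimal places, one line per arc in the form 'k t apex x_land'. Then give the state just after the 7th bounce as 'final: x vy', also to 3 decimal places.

1 3.635 22.273 16.029
2 2.406 7.236 26.639
3 1.371 2.351 32.687
4 0.782 0.764 36.135
5 0.446 0.248 38.100
6 0.254 0.081 39.220
7 0.145 0.026 39.858
final: 39.858 0.413

Arc 1: start y=10.660, vy=15.240 → t=3.635, apex=22.273, x_land=16.029, impact vy=-21.106
  bounce: vy ← 0.57·21.106 = 12.030
Arc 2: start y=0.000, vy=12.030 → t=2.406, apex=7.236, x_land=26.639, impact vy=-12.030
  bounce: vy ← 0.57·12.030 = 6.857
Arc 3: start y=0.000, vy=6.857 → t=1.371, apex=2.351, x_land=32.687, impact vy=-6.857
  bounce: vy ← 0.57·6.857 = 3.909
Arc 4: start y=0.000, vy=3.909 → t=0.782, apex=0.764, x_land=36.135, impact vy=-3.909
  bounce: vy ← 0.57·3.909 = 2.228
Arc 5: start y=0.000, vy=2.228 → t=0.446, apex=0.248, x_land=38.100, impact vy=-2.228
  bounce: vy ← 0.57·2.228 = 1.270
Arc 6: start y=0.000, vy=1.270 → t=0.254, apex=0.081, x_land=39.220, impact vy=-1.270
  bounce: vy ← 0.57·1.270 = 0.724
Arc 7: start y=0.000, vy=0.724 → t=0.145, apex=0.026, x_land=39.858, impact vy=-0.724
  bounce: vy ← 0.57·0.724 = 0.413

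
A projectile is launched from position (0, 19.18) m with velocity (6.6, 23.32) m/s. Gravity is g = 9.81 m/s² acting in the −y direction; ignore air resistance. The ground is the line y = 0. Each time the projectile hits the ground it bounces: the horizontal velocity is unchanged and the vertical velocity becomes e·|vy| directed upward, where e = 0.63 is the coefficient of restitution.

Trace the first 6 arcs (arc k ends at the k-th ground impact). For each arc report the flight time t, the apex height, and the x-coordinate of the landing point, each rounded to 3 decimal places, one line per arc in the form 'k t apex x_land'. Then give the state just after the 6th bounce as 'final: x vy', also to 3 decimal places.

1 5.469 46.898 36.097
2 3.896 18.614 61.811
3 2.455 7.388 78.011
4 1.546 2.932 88.217
5 0.974 1.164 94.647
6 0.614 0.462 98.698
final: 98.698 1.897

Arc 1: start y=19.180, vy=23.320 → t=5.469, apex=46.898, x_land=36.097, impact vy=-30.334
  bounce: vy ← 0.63·30.334 = 19.110
Arc 2: start y=0.000, vy=19.110 → t=3.896, apex=18.614, x_land=61.811, impact vy=-19.110
  bounce: vy ← 0.63·19.110 = 12.039
Arc 3: start y=0.000, vy=12.039 → t=2.455, apex=7.388, x_land=78.011, impact vy=-12.039
  bounce: vy ← 0.63·12.039 = 7.585
Arc 4: start y=0.000, vy=7.585 → t=1.546, apex=2.932, x_land=88.217, impact vy=-7.585
  bounce: vy ← 0.63·7.585 = 4.778
Arc 5: start y=0.000, vy=4.778 → t=0.974, apex=1.164, x_land=94.647, impact vy=-4.778
  bounce: vy ← 0.63·4.778 = 3.010
Arc 6: start y=0.000, vy=3.010 → t=0.614, apex=0.462, x_land=98.698, impact vy=-3.010
  bounce: vy ← 0.63·3.010 = 1.897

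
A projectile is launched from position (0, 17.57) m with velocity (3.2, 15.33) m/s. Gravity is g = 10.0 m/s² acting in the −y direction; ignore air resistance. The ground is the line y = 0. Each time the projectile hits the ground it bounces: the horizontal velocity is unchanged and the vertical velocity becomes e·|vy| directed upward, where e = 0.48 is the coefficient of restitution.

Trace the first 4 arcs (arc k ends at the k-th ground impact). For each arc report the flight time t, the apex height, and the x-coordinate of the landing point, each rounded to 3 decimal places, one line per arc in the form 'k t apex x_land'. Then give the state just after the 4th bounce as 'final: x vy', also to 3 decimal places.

1 3.955 29.320 12.655
2 2.325 6.755 20.094
3 1.116 1.556 23.665
4 0.536 0.359 25.379
final: 25.379 1.285

Arc 1: start y=17.570, vy=15.330 → t=3.955, apex=29.320, x_land=12.655, impact vy=-24.216
  bounce: vy ← 0.48·24.216 = 11.624
Arc 2: start y=0.000, vy=11.624 → t=2.325, apex=6.755, x_land=20.094, impact vy=-11.624
  bounce: vy ← 0.48·11.624 = 5.579
Arc 3: start y=0.000, vy=5.579 → t=1.116, apex=1.556, x_land=23.665, impact vy=-5.579
  bounce: vy ← 0.48·5.579 = 2.678
Arc 4: start y=0.000, vy=2.678 → t=0.536, apex=0.359, x_land=25.379, impact vy=-2.678
  bounce: vy ← 0.48·2.678 = 1.285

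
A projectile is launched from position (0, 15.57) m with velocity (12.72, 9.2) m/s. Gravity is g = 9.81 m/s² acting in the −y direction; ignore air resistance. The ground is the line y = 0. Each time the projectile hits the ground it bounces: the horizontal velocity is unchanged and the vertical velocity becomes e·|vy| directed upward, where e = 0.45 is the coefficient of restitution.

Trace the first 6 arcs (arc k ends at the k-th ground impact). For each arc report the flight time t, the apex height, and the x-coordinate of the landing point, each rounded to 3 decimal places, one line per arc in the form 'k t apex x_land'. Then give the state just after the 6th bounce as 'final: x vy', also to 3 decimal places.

Arc 1: start y=15.570, vy=9.200 → t=2.951, apex=19.884, x_land=37.540, impact vy=-19.752
  bounce: vy ← 0.45·19.752 = 8.888
Arc 2: start y=0.000, vy=8.888 → t=1.812, apex=4.027, x_land=60.589, impact vy=-8.888
  bounce: vy ← 0.45·8.888 = 4.000
Arc 3: start y=0.000, vy=4.000 → t=0.815, apex=0.815, x_land=70.961, impact vy=-4.000
  bounce: vy ← 0.45·4.000 = 1.800
Arc 4: start y=0.000, vy=1.800 → t=0.367, apex=0.165, x_land=75.629, impact vy=-1.800
  bounce: vy ← 0.45·1.800 = 0.810
Arc 5: start y=0.000, vy=0.810 → t=0.165, apex=0.033, x_land=77.729, impact vy=-0.810
  bounce: vy ← 0.45·0.810 = 0.364
Arc 6: start y=0.000, vy=0.364 → t=0.074, apex=0.007, x_land=78.674, impact vy=-0.364
  bounce: vy ← 0.45·0.364 = 0.164

1 2.951 19.884 37.540
2 1.812 4.027 60.589
3 0.815 0.815 70.961
4 0.367 0.165 75.629
5 0.165 0.033 77.729
6 0.074 0.007 78.674
final: 78.674 0.164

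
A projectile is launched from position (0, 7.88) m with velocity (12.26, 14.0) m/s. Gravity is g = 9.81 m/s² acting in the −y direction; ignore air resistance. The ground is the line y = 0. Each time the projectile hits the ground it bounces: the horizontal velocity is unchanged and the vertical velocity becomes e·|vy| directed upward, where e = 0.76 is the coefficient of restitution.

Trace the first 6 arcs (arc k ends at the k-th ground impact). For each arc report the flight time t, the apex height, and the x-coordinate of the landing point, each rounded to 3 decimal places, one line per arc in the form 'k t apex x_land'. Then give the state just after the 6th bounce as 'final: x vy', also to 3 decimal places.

Arc 1: start y=7.880, vy=14.000 → t=3.336, apex=17.870, x_land=40.897, impact vy=-18.724
  bounce: vy ← 0.76·18.724 = 14.231
Arc 2: start y=0.000, vy=14.231 → t=2.901, apex=10.322, x_land=76.466, impact vy=-14.231
  bounce: vy ← 0.76·14.231 = 10.815
Arc 3: start y=0.000, vy=10.815 → t=2.205, apex=5.962, x_land=103.499, impact vy=-10.815
  bounce: vy ← 0.76·10.815 = 8.220
Arc 4: start y=0.000, vy=8.220 → t=1.676, apex=3.444, x_land=124.044, impact vy=-8.220
  bounce: vy ← 0.76·8.220 = 6.247
Arc 5: start y=0.000, vy=6.247 → t=1.274, apex=1.989, x_land=139.658, impact vy=-6.247
  bounce: vy ← 0.76·6.247 = 4.748
Arc 6: start y=0.000, vy=4.748 → t=0.968, apex=1.149, x_land=151.525, impact vy=-4.748
  bounce: vy ← 0.76·4.748 = 3.608

1 3.336 17.870 40.897
2 2.901 10.322 76.466
3 2.205 5.962 103.499
4 1.676 3.444 124.044
5 1.274 1.989 139.658
6 0.968 1.149 151.525
final: 151.525 3.608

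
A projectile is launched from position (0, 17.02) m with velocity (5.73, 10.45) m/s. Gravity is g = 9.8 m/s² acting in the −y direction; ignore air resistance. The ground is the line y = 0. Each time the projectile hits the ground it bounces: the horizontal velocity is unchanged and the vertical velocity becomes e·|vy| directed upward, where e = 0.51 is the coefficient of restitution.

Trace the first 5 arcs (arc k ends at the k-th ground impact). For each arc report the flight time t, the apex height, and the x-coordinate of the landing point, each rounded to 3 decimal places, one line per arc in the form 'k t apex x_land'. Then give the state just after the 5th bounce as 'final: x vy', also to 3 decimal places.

1 3.214 22.592 18.414
2 2.190 5.876 30.963
3 1.117 1.528 37.363
4 0.570 0.398 40.628
5 0.291 0.103 42.292
final: 42.292 0.726

Arc 1: start y=17.020, vy=10.450 → t=3.214, apex=22.592, x_land=18.414, impact vy=-21.043
  bounce: vy ← 0.51·21.043 = 10.732
Arc 2: start y=0.000, vy=10.732 → t=2.190, apex=5.876, x_land=30.963, impact vy=-10.732
  bounce: vy ← 0.51·10.732 = 5.473
Arc 3: start y=0.000, vy=5.473 → t=1.117, apex=1.528, x_land=37.363, impact vy=-5.473
  bounce: vy ← 0.51·5.473 = 2.791
Arc 4: start y=0.000, vy=2.791 → t=0.570, apex=0.398, x_land=40.628, impact vy=-2.791
  bounce: vy ← 0.51·2.791 = 1.424
Arc 5: start y=0.000, vy=1.424 → t=0.291, apex=0.103, x_land=42.292, impact vy=-1.424
  bounce: vy ← 0.51·1.424 = 0.726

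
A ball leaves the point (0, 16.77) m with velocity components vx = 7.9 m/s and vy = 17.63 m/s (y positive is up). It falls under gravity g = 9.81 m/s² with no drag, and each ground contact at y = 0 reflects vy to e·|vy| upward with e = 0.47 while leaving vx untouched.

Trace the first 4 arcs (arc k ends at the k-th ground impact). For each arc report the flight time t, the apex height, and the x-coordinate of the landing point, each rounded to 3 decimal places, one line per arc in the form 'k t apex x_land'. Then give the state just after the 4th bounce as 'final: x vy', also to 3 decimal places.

1 4.376 32.612 34.568
2 2.424 7.204 53.716
3 1.139 1.591 62.715
4 0.535 0.352 66.945
final: 66.945 1.234

Arc 1: start y=16.770, vy=17.630 → t=4.376, apex=32.612, x_land=34.568, impact vy=-25.295
  bounce: vy ← 0.47·25.295 = 11.889
Arc 2: start y=0.000, vy=11.889 → t=2.424, apex=7.204, x_land=53.716, impact vy=-11.889
  bounce: vy ← 0.47·11.889 = 5.588
Arc 3: start y=0.000, vy=5.588 → t=1.139, apex=1.591, x_land=62.715, impact vy=-5.588
  bounce: vy ← 0.47·5.588 = 2.626
Arc 4: start y=0.000, vy=2.626 → t=0.535, apex=0.352, x_land=66.945, impact vy=-2.626
  bounce: vy ← 0.47·2.626 = 1.234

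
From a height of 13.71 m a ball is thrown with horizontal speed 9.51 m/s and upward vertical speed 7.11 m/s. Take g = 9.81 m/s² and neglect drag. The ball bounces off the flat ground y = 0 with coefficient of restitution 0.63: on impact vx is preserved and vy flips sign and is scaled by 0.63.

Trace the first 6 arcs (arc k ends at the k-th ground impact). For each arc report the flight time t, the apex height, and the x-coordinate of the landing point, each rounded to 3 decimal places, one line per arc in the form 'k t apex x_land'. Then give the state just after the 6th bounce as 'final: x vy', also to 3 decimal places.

1 2.547 16.287 24.222
2 2.296 6.464 46.056
3 1.446 2.566 59.812
4 0.911 1.018 68.478
5 0.574 0.404 73.938
6 0.362 0.160 77.378
final: 77.378 1.118

Arc 1: start y=13.710, vy=7.110 → t=2.547, apex=16.287, x_land=24.222, impact vy=-17.876
  bounce: vy ← 0.63·17.876 = 11.262
Arc 2: start y=0.000, vy=11.262 → t=2.296, apex=6.464, x_land=46.056, impact vy=-11.262
  bounce: vy ← 0.63·11.262 = 7.095
Arc 3: start y=0.000, vy=7.095 → t=1.446, apex=2.566, x_land=59.812, impact vy=-7.095
  bounce: vy ← 0.63·7.095 = 4.470
Arc 4: start y=0.000, vy=4.470 → t=0.911, apex=1.018, x_land=68.478, impact vy=-4.470
  bounce: vy ← 0.63·4.470 = 2.816
Arc 5: start y=0.000, vy=2.816 → t=0.574, apex=0.404, x_land=73.938, impact vy=-2.816
  bounce: vy ← 0.63·2.816 = 1.774
Arc 6: start y=0.000, vy=1.774 → t=0.362, apex=0.160, x_land=77.378, impact vy=-1.774
  bounce: vy ← 0.63·1.774 = 1.118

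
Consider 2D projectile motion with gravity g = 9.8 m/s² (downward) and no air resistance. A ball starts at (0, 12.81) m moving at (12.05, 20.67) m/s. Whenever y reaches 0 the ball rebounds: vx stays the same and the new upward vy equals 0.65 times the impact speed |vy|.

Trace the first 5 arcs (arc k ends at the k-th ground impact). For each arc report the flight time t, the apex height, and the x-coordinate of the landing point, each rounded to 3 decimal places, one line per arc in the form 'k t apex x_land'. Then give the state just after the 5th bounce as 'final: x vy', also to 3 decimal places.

1 4.767 34.608 57.440
2 3.455 14.622 99.072
3 2.246 6.178 126.132
4 1.460 2.610 143.721
5 0.949 1.103 155.155
final: 155.155 3.022

Arc 1: start y=12.810, vy=20.670 → t=4.767, apex=34.608, x_land=57.440, impact vy=-26.045
  bounce: vy ← 0.65·26.045 = 16.929
Arc 2: start y=0.000, vy=16.929 → t=3.455, apex=14.622, x_land=99.072, impact vy=-16.929
  bounce: vy ← 0.65·16.929 = 11.004
Arc 3: start y=0.000, vy=11.004 → t=2.246, apex=6.178, x_land=126.132, impact vy=-11.004
  bounce: vy ← 0.65·11.004 = 7.153
Arc 4: start y=0.000, vy=7.153 → t=1.460, apex=2.610, x_land=143.721, impact vy=-7.153
  bounce: vy ← 0.65·7.153 = 4.649
Arc 5: start y=0.000, vy=4.649 → t=0.949, apex=1.103, x_land=155.155, impact vy=-4.649
  bounce: vy ← 0.65·4.649 = 3.022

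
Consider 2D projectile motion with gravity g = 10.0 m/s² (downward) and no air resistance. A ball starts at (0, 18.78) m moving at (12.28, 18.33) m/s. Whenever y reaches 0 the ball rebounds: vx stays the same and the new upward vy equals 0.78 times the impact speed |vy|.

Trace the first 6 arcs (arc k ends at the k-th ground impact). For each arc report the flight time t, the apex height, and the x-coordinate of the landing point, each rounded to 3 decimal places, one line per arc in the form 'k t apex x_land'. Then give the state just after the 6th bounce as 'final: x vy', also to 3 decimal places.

Arc 1: start y=18.780, vy=18.330 → t=4.501, apex=35.579, x_land=55.267, impact vy=-26.676
  bounce: vy ← 0.78·26.676 = 20.807
Arc 2: start y=0.000, vy=20.807 → t=4.161, apex=21.647, x_land=106.369, impact vy=-20.807
  bounce: vy ← 0.78·20.807 = 16.229
Arc 3: start y=0.000, vy=16.229 → t=3.246, apex=13.170, x_land=146.228, impact vy=-16.229
  bounce: vy ← 0.78·16.229 = 12.659
Arc 4: start y=0.000, vy=12.659 → t=2.532, apex=8.012, x_land=177.319, impact vy=-12.659
  bounce: vy ← 0.78·12.659 = 9.874
Arc 5: start y=0.000, vy=9.874 → t=1.975, apex=4.875, x_land=201.569, impact vy=-9.874
  bounce: vy ← 0.78·9.874 = 7.702
Arc 6: start y=0.000, vy=7.702 → t=1.540, apex=2.966, x_land=220.485, impact vy=-7.702
  bounce: vy ← 0.78·7.702 = 6.007

1 4.501 35.579 55.267
2 4.161 21.647 106.369
3 3.246 13.170 146.228
4 2.532 8.012 177.319
5 1.975 4.875 201.569
6 1.540 2.966 220.485
final: 220.485 6.007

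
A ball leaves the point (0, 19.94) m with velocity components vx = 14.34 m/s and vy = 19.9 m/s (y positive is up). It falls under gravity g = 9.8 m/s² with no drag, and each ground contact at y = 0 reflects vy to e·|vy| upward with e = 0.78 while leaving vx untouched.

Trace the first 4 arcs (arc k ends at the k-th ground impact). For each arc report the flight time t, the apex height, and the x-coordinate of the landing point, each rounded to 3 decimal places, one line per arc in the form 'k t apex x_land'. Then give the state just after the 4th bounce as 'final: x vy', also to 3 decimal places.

Arc 1: start y=19.940, vy=19.900 → t=4.893, apex=40.145, x_land=70.164, impact vy=-28.051
  bounce: vy ← 0.78·28.051 = 21.879
Arc 2: start y=0.000, vy=21.879 → t=4.465, apex=24.424, x_land=134.195, impact vy=-21.879
  bounce: vy ← 0.78·21.879 = 17.066
Arc 3: start y=0.000, vy=17.066 → t=3.483, apex=14.860, x_land=184.139, impact vy=-17.066
  bounce: vy ← 0.78·17.066 = 13.311
Arc 4: start y=0.000, vy=13.311 → t=2.717, apex=9.041, x_land=223.096, impact vy=-13.311
  bounce: vy ← 0.78·13.311 = 10.383

1 4.893 40.145 70.164
2 4.465 24.424 134.195
3 3.483 14.860 184.139
4 2.717 9.041 223.096
final: 223.096 10.383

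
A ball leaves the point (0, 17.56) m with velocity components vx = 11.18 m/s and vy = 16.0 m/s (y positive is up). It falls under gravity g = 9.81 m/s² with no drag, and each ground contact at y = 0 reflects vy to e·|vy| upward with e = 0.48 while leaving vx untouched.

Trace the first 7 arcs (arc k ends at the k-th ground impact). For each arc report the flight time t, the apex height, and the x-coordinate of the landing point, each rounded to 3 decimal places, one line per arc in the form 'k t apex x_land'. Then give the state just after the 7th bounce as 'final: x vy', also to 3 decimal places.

1 4.129 30.608 46.162
2 2.398 7.052 72.973
3 1.151 1.625 85.842
4 0.553 0.374 92.020
5 0.265 0.086 94.985
6 0.127 0.020 96.408
7 0.061 0.005 97.091
final: 97.091 0.144

Arc 1: start y=17.560, vy=16.000 → t=4.129, apex=30.608, x_land=46.162, impact vy=-24.506
  bounce: vy ← 0.48·24.506 = 11.763
Arc 2: start y=0.000, vy=11.763 → t=2.398, apex=7.052, x_land=72.973, impact vy=-11.763
  bounce: vy ← 0.48·11.763 = 5.646
Arc 3: start y=0.000, vy=5.646 → t=1.151, apex=1.625, x_land=85.842, impact vy=-5.646
  bounce: vy ← 0.48·5.646 = 2.710
Arc 4: start y=0.000, vy=2.710 → t=0.553, apex=0.374, x_land=92.020, impact vy=-2.710
  bounce: vy ← 0.48·2.710 = 1.301
Arc 5: start y=0.000, vy=1.301 → t=0.265, apex=0.086, x_land=94.985, impact vy=-1.301
  bounce: vy ← 0.48·1.301 = 0.624
Arc 6: start y=0.000, vy=0.624 → t=0.127, apex=0.020, x_land=96.408, impact vy=-0.624
  bounce: vy ← 0.48·0.624 = 0.300
Arc 7: start y=0.000, vy=0.300 → t=0.061, apex=0.005, x_land=97.091, impact vy=-0.300
  bounce: vy ← 0.48·0.300 = 0.144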